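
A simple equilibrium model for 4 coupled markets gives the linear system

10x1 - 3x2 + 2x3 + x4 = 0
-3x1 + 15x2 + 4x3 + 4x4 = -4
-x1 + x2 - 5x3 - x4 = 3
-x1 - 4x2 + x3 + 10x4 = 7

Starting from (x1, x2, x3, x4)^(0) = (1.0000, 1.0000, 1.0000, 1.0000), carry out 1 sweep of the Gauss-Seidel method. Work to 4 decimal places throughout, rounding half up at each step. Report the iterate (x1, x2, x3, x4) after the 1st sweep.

(0.0000, -0.8000, -0.9600, 0.4760)

Iteration 1:
  x1 = (0 - (-3)·1.0000 - (2)·1.0000 - (1)·1.0000) / (10) = 0.0000
  x2 = (-4 - (-3)·0.0000 - (4)·1.0000 - (4)·1.0000) / (15) = -0.8000
  x3 = (3 - (-1)·0.0000 - (1)·-0.8000 - (-1)·1.0000) / (-5) = -0.9600
  x4 = (7 - (-1)·0.0000 - (-4)·-0.8000 - (1)·-0.9600) / (10) = 0.4760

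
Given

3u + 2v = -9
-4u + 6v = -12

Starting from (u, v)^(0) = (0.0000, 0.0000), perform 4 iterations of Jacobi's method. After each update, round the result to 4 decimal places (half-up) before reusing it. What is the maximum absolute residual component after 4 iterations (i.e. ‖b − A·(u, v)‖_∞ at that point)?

Iteration 1:
  u = (-9 - (2)·0.0000) / (3) = -3.0000
  v = (-12 - (-4)·0.0000) / (6) = -2.0000
Iteration 2:
  u = (-9 - (2)·-2.0000) / (3) = -1.6667
  v = (-12 - (-4)·-3.0000) / (6) = -4.0000
Iteration 3:
  u = (-9 - (2)·-4.0000) / (3) = -0.3333
  v = (-12 - (-4)·-1.6667) / (6) = -3.1111
Iteration 4:
  u = (-9 - (2)·-3.1111) / (3) = -0.9259
  v = (-12 - (-4)·-0.3333) / (6) = -2.2222
Residual b − A·x = (-1.7779, -2.3704); ∞-norm = 2.3704

2.3704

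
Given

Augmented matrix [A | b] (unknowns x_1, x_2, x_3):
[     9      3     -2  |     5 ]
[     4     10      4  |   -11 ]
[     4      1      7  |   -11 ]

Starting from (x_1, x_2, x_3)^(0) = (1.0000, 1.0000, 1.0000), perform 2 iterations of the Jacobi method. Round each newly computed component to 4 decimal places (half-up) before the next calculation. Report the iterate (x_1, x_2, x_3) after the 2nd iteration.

Iteration 1:
  x_1 = (5 - (3)·1.0000 - (-2)·1.0000) / (9) = 0.4444
  x_2 = (-11 - (4)·1.0000 - (4)·1.0000) / (10) = -1.9000
  x_3 = (-11 - (4)·1.0000 - (1)·1.0000) / (7) = -2.2857
Iteration 2:
  x_1 = (5 - (3)·-1.9000 - (-2)·-2.2857) / (9) = 0.6810
  x_2 = (-11 - (4)·0.4444 - (4)·-2.2857) / (10) = -0.3635
  x_3 = (-11 - (4)·0.4444 - (1)·-1.9000) / (7) = -1.5539

(0.6810, -0.3635, -1.5539)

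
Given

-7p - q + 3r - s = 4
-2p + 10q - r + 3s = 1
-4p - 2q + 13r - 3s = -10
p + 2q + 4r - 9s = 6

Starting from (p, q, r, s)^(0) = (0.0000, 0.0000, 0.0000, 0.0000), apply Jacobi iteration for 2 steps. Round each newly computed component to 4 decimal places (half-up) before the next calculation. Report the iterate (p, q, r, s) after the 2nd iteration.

(-0.8201, 0.1088, -1.0835, -1.0498)

Iteration 1:
  p = (4 - (-1)·0.0000 - (3)·0.0000 - (-1)·0.0000) / (-7) = -0.5714
  q = (1 - (-2)·0.0000 - (-1)·0.0000 - (3)·0.0000) / (10) = 0.1000
  r = (-10 - (-4)·0.0000 - (-2)·0.0000 - (-3)·0.0000) / (13) = -0.7692
  s = (6 - (1)·0.0000 - (2)·0.0000 - (4)·0.0000) / (-9) = -0.6667
Iteration 2:
  p = (4 - (-1)·0.1000 - (3)·-0.7692 - (-1)·-0.6667) / (-7) = -0.8201
  q = (1 - (-2)·-0.5714 - (-1)·-0.7692 - (3)·-0.6667) / (10) = 0.1088
  r = (-10 - (-4)·-0.5714 - (-2)·0.1000 - (-3)·-0.6667) / (13) = -1.0835
  s = (6 - (1)·-0.5714 - (2)·0.1000 - (4)·-0.7692) / (-9) = -1.0498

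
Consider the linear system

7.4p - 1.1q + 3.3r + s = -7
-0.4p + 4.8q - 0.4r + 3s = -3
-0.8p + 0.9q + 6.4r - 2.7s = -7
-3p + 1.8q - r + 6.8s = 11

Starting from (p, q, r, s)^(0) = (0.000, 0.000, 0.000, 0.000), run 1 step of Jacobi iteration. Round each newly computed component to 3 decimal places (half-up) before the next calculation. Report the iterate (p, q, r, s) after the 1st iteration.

(-0.946, -0.625, -1.094, 1.618)

Iteration 1:
  p = (-7 - (-1.1)·0.000 - (3.3)·0.000 - (1)·0.000) / (7.4) = -0.946
  q = (-3 - (-0.4)·0.000 - (-0.4)·0.000 - (3)·0.000) / (4.8) = -0.625
  r = (-7 - (-0.8)·0.000 - (0.9)·0.000 - (-2.7)·0.000) / (6.4) = -1.094
  s = (11 - (-3)·0.000 - (1.8)·0.000 - (-1)·0.000) / (6.8) = 1.618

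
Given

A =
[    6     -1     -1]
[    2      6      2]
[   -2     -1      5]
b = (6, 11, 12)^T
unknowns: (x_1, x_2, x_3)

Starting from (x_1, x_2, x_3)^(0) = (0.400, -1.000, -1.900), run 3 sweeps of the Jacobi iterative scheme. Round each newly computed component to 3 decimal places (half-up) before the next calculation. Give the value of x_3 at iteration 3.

Iteration 1:
  x_1 = (6 - (-1)·-1.000 - (-1)·-1.900) / (6) = 0.517
  x_2 = (11 - (2)·0.400 - (2)·-1.900) / (6) = 2.333
  x_3 = (12 - (-2)·0.400 - (-1)·-1.000) / (5) = 2.360
Iteration 2:
  x_1 = (6 - (-1)·2.333 - (-1)·2.360) / (6) = 1.782
  x_2 = (11 - (2)·0.517 - (2)·2.360) / (6) = 0.874
  x_3 = (12 - (-2)·0.517 - (-1)·2.333) / (5) = 3.073
Iteration 3:
  x_1 = (6 - (-1)·0.874 - (-1)·3.073) / (6) = 1.658
  x_2 = (11 - (2)·1.782 - (2)·3.073) / (6) = 0.215
  x_3 = (12 - (-2)·1.782 - (-1)·0.874) / (5) = 3.288

3.288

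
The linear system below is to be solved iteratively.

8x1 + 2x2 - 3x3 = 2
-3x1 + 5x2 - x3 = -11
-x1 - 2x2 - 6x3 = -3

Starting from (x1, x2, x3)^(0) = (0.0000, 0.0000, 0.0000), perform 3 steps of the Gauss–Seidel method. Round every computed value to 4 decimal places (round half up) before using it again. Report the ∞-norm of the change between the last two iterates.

0.3560

Iteration 1:
  x1 = (2 - (2)·0.0000 - (-3)·0.0000) / (8) = 0.2500
  x2 = (-11 - (-3)·0.2500 - (-1)·0.0000) / (5) = -2.0500
  x3 = (-3 - (-1)·0.2500 - (-2)·-2.0500) / (-6) = 1.1417
Iteration 2:
  x1 = (2 - (2)·-2.0500 - (-3)·1.1417) / (8) = 1.1906
  x2 = (-11 - (-3)·1.1906 - (-1)·1.1417) / (5) = -1.2573
  x3 = (-3 - (-1)·1.1906 - (-2)·-1.2573) / (-6) = 0.7207
Iteration 3:
  x1 = (2 - (2)·-1.2573 - (-3)·0.7207) / (8) = 0.8346
  x2 = (-11 - (-3)·0.8346 - (-1)·0.7207) / (5) = -1.5551
  x3 = (-3 - (-1)·0.8346 - (-2)·-1.5551) / (-6) = 0.8793
Change: (-0.3560, -0.2978, 0.1586) → max |·| = 0.3560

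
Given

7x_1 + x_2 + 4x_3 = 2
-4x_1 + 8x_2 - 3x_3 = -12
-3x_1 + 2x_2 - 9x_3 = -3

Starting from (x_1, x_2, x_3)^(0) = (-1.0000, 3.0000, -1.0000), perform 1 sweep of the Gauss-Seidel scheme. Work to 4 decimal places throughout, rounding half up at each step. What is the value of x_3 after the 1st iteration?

-0.1786

Iteration 1:
  x_1 = (2 - (1)·3.0000 - (4)·-1.0000) / (7) = 0.4286
  x_2 = (-12 - (-4)·0.4286 - (-3)·-1.0000) / (8) = -1.6607
  x_3 = (-3 - (-3)·0.4286 - (2)·-1.6607) / (-9) = -0.1786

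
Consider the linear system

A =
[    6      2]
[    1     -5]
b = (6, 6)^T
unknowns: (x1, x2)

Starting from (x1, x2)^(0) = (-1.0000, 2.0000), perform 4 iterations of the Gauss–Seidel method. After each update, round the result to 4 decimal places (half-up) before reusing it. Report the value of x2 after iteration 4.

-0.9374

Iteration 1:
  x1 = (6 - (2)·2.0000) / (6) = 0.3333
  x2 = (6 - (1)·0.3333) / (-5) = -1.1333
Iteration 2:
  x1 = (6 - (2)·-1.1333) / (6) = 1.3778
  x2 = (6 - (1)·1.3778) / (-5) = -0.9244
Iteration 3:
  x1 = (6 - (2)·-0.9244) / (6) = 1.3081
  x2 = (6 - (1)·1.3081) / (-5) = -0.9384
Iteration 4:
  x1 = (6 - (2)·-0.9384) / (6) = 1.3128
  x2 = (6 - (1)·1.3128) / (-5) = -0.9374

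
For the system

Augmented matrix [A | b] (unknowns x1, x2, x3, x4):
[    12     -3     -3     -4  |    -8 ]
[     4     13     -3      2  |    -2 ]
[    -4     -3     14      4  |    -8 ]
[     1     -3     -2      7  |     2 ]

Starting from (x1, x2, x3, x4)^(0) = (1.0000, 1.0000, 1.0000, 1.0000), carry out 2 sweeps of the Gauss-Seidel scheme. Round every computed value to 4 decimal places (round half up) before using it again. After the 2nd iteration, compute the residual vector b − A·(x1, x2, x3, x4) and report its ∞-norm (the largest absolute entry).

0.9428

Iteration 1:
  x1 = (-8 - (-3)·1.0000 - (-3)·1.0000 - (-4)·1.0000) / (12) = 0.1667
  x2 = (-2 - (4)·0.1667 - (-3)·1.0000 - (2)·1.0000) / (13) = -0.1282
  x3 = (-8 - (-4)·0.1667 - (-3)·-0.1282 - (4)·1.0000) / (14) = -0.8370
  x4 = (2 - (1)·0.1667 - (-3)·-0.1282 - (-2)·-0.8370) / (7) = -0.0322
Iteration 2:
  x1 = (-8 - (-3)·-0.1282 - (-3)·-0.8370 - (-4)·-0.0322) / (12) = -0.9187
  x2 = (-2 - (4)·-0.9187 - (-3)·-0.8370 - (2)·-0.0322) / (13) = -0.0594
  x3 = (-8 - (-4)·-0.9187 - (-3)·-0.0594 - (4)·-0.0322) / (14) = -0.8374
  x4 = (2 - (1)·-0.9187 - (-3)·-0.0594 - (-2)·-0.8374) / (7) = 0.1522
Residual b − A·x = (0.9428, -0.3696, -0.7382, 0.0003); ∞-norm = 0.9428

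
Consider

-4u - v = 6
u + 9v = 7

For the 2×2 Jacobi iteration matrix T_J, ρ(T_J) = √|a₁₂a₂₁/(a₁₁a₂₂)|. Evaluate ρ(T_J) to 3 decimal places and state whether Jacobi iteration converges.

a₁₂a₂₁/(a₁₁a₂₂) = (-1)·(1) / ((-4)·(9)) = 0.027778
ρ = √|0.027778| = √0.027778 = 0.167
ρ < 1, so Jacobi converges

0.167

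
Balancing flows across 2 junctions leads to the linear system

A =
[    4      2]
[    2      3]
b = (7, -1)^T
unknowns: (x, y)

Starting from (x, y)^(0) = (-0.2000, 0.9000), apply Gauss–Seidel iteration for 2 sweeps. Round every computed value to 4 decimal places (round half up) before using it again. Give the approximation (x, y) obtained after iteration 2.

Iteration 1:
  x = (7 - (2)·0.9000) / (4) = 1.3000
  y = (-1 - (2)·1.3000) / (3) = -1.2000
Iteration 2:
  x = (7 - (2)·-1.2000) / (4) = 2.3500
  y = (-1 - (2)·2.3500) / (3) = -1.9000

(2.3500, -1.9000)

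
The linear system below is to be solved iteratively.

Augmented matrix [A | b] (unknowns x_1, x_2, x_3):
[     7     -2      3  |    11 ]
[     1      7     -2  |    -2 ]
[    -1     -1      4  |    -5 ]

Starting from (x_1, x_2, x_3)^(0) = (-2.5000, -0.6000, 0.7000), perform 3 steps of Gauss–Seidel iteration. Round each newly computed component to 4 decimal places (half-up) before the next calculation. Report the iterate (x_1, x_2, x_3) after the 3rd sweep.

Iteration 1:
  x_1 = (11 - (-2)·-0.6000 - (3)·0.7000) / (7) = 1.1000
  x_2 = (-2 - (1)·1.1000 - (-2)·0.7000) / (7) = -0.2429
  x_3 = (-5 - (-1)·1.1000 - (-1)·-0.2429) / (4) = -1.0357
Iteration 2:
  x_1 = (11 - (-2)·-0.2429 - (3)·-1.0357) / (7) = 1.9459
  x_2 = (-2 - (1)·1.9459 - (-2)·-1.0357) / (7) = -0.8596
  x_3 = (-5 - (-1)·1.9459 - (-1)·-0.8596) / (4) = -0.9784
Iteration 3:
  x_1 = (11 - (-2)·-0.8596 - (3)·-0.9784) / (7) = 1.7451
  x_2 = (-2 - (1)·1.7451 - (-2)·-0.9784) / (7) = -0.8146
  x_3 = (-5 - (-1)·1.7451 - (-1)·-0.8146) / (4) = -1.0174

(1.7451, -0.8146, -1.0174)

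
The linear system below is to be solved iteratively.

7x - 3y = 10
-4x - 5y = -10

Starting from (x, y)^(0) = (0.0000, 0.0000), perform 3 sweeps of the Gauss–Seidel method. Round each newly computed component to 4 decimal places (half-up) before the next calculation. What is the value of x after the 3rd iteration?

1.6700

Iteration 1:
  x = (10 - (-3)·0.0000) / (7) = 1.4286
  y = (-10 - (-4)·1.4286) / (-5) = 0.8571
Iteration 2:
  x = (10 - (-3)·0.8571) / (7) = 1.7959
  y = (-10 - (-4)·1.7959) / (-5) = 0.5633
Iteration 3:
  x = (10 - (-3)·0.5633) / (7) = 1.6700
  y = (-10 - (-4)·1.6700) / (-5) = 0.6640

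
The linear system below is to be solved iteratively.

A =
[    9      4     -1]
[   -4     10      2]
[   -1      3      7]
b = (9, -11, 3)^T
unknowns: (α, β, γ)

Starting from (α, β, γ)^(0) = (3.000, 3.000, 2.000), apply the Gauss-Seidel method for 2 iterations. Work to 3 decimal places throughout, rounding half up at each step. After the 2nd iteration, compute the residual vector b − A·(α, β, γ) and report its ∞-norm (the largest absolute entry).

Iteration 1:
  α = (9 - (4)·3.000 - (-1)·2.000) / (9) = -0.111
  β = (-11 - (-4)·-0.111 - (2)·2.000) / (10) = -1.544
  γ = (3 - (-1)·-0.111 - (3)·-1.544) / (7) = 1.074
Iteration 2:
  α = (9 - (4)·-1.544 - (-1)·1.074) / (9) = 1.806
  β = (-11 - (-4)·1.806 - (2)·1.074) / (10) = -0.592
  γ = (3 - (-1)·1.806 - (3)·-0.592) / (7) = 0.940
Residual b − A·x = (-3.946, 0.264, 0.002); ∞-norm = 3.946

3.946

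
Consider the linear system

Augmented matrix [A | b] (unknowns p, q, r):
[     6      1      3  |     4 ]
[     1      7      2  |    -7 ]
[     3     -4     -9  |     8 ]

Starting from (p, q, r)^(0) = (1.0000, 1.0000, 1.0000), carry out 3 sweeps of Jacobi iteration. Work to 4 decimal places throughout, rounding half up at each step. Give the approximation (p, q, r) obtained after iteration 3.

(0.9127, -1.1281, -0.1032)

Iteration 1:
  p = (4 - (1)·1.0000 - (3)·1.0000) / (6) = 0.0000
  q = (-7 - (1)·1.0000 - (2)·1.0000) / (7) = -1.4286
  r = (8 - (3)·1.0000 - (-4)·1.0000) / (-9) = -1.0000
Iteration 2:
  p = (4 - (1)·-1.4286 - (3)·-1.0000) / (6) = 1.4048
  q = (-7 - (1)·0.0000 - (2)·-1.0000) / (7) = -0.7143
  r = (8 - (3)·0.0000 - (-4)·-1.4286) / (-9) = -0.2540
Iteration 3:
  p = (4 - (1)·-0.7143 - (3)·-0.2540) / (6) = 0.9127
  q = (-7 - (1)·1.4048 - (2)·-0.2540) / (7) = -1.1281
  r = (8 - (3)·1.4048 - (-4)·-0.7143) / (-9) = -0.1032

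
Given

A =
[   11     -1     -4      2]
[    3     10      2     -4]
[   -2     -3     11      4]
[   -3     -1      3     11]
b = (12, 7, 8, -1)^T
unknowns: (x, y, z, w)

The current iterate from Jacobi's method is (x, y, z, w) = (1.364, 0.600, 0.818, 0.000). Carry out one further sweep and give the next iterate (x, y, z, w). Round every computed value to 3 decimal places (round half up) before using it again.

One sweep:
  x = (12 - (-1)·0.600 - (-4)·0.818 - (2)·0.000) / (11) = 1.443
  y = (7 - (3)·1.364 - (2)·0.818 - (-4)·0.000) / (10) = 0.127
  z = (8 - (-2)·1.364 - (-3)·0.600 - (4)·0.000) / (11) = 1.139
  w = (-1 - (-3)·1.364 - (-1)·0.600 - (3)·0.818) / (11) = 0.113

(1.443, 0.127, 1.139, 0.113)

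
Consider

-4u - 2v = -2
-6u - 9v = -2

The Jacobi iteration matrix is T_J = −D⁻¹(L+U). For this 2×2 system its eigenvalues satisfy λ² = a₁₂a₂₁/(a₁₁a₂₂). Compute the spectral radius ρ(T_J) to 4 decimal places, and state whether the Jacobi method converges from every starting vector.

0.5774

a₁₂a₂₁/(a₁₁a₂₂) = (-2)·(-6) / ((-4)·(-9)) = 0.333333
ρ = √|0.333333| = √0.333333 = 0.5774
ρ < 1, so Jacobi converges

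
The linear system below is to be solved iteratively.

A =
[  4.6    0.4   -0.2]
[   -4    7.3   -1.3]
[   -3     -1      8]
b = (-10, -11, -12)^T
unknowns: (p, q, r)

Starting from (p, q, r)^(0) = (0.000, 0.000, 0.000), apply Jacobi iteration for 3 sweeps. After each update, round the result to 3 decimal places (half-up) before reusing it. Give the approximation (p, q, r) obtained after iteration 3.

Iteration 1:
  p = (-10 - (0.4)·0.000 - (-0.2)·0.000) / (4.6) = -2.174
  q = (-11 - (-4)·0.000 - (-1.3)·0.000) / (7.3) = -1.507
  r = (-12 - (-3)·0.000 - (-1)·0.000) / (8) = -1.500
Iteration 2:
  p = (-10 - (0.4)·-1.507 - (-0.2)·-1.500) / (4.6) = -2.108
  q = (-11 - (-4)·-2.174 - (-1.3)·-1.500) / (7.3) = -2.965
  r = (-12 - (-3)·-2.174 - (-1)·-1.507) / (8) = -2.504
Iteration 3:
  p = (-10 - (0.4)·-2.965 - (-0.2)·-2.504) / (4.6) = -2.025
  q = (-11 - (-4)·-2.108 - (-1.3)·-2.504) / (7.3) = -3.108
  r = (-12 - (-3)·-2.108 - (-1)·-2.965) / (8) = -2.661

(-2.025, -3.108, -2.661)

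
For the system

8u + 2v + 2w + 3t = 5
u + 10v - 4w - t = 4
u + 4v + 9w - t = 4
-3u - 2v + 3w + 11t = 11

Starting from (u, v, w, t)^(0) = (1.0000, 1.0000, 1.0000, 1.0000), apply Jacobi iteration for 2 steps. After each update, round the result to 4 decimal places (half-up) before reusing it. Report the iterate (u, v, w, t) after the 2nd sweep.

(-0.0182, 0.5432, 0.2480, 1.0773)

Iteration 1:
  u = (5 - (2)·1.0000 - (2)·1.0000 - (3)·1.0000) / (8) = -0.2500
  v = (4 - (1)·1.0000 - (-4)·1.0000 - (-1)·1.0000) / (10) = 0.8000
  w = (4 - (1)·1.0000 - (4)·1.0000 - (-1)·1.0000) / (9) = 0.0000
  t = (11 - (-3)·1.0000 - (-2)·1.0000 - (3)·1.0000) / (11) = 1.1818
Iteration 2:
  u = (5 - (2)·0.8000 - (2)·0.0000 - (3)·1.1818) / (8) = -0.0182
  v = (4 - (1)·-0.2500 - (-4)·0.0000 - (-1)·1.1818) / (10) = 0.5432
  w = (4 - (1)·-0.2500 - (4)·0.8000 - (-1)·1.1818) / (9) = 0.2480
  t = (11 - (-3)·-0.2500 - (-2)·0.8000 - (3)·0.0000) / (11) = 1.0773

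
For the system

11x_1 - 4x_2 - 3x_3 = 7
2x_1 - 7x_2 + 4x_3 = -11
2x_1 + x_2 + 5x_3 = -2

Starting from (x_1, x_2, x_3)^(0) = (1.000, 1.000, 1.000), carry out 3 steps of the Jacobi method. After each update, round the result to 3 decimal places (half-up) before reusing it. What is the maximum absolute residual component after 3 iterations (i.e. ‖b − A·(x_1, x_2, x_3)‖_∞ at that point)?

1.225

Iteration 1:
  x_1 = (7 - (-4)·1.000 - (-3)·1.000) / (11) = 1.273
  x_2 = (-11 - (2)·1.000 - (4)·1.000) / (-7) = 2.429
  x_3 = (-2 - (2)·1.000 - (1)·1.000) / (5) = -1.000
Iteration 2:
  x_1 = (7 - (-4)·2.429 - (-3)·-1.000) / (11) = 1.247
  x_2 = (-11 - (2)·1.273 - (4)·-1.000) / (-7) = 1.364
  x_3 = (-2 - (2)·1.273 - (1)·2.429) / (5) = -1.395
Iteration 3:
  x_1 = (7 - (-4)·1.364 - (-3)·-1.395) / (11) = 0.752
  x_2 = (-11 - (2)·1.247 - (4)·-1.395) / (-7) = 1.131
  x_3 = (-2 - (2)·1.247 - (1)·1.364) / (5) = -1.172
Residual b − A·x = (-0.264, 0.101, 1.225); ∞-norm = 1.225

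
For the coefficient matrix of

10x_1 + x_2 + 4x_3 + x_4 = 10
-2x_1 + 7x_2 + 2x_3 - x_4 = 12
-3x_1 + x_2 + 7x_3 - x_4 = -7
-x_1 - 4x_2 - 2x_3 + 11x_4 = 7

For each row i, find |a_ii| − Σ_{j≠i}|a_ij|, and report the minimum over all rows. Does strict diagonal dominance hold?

2

row 1: |10| − (1+4+1) = 4
row 2: |7| − (2+2+1) = 2
row 3: |7| − (3+1+1) = 2
row 4: |11| − (1+4+2) = 4
minimum over rows = 2 → strictly diagonally dominant (convergence guaranteed)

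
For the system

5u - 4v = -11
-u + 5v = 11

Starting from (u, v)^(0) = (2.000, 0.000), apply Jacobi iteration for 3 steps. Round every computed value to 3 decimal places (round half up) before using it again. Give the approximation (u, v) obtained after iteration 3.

(-0.792, 2.176)

Iteration 1:
  u = (-11 - (-4)·0.000) / (5) = -2.200
  v = (11 - (-1)·2.000) / (5) = 2.600
Iteration 2:
  u = (-11 - (-4)·2.600) / (5) = -0.120
  v = (11 - (-1)·-2.200) / (5) = 1.760
Iteration 3:
  u = (-11 - (-4)·1.760) / (5) = -0.792
  v = (11 - (-1)·-0.120) / (5) = 2.176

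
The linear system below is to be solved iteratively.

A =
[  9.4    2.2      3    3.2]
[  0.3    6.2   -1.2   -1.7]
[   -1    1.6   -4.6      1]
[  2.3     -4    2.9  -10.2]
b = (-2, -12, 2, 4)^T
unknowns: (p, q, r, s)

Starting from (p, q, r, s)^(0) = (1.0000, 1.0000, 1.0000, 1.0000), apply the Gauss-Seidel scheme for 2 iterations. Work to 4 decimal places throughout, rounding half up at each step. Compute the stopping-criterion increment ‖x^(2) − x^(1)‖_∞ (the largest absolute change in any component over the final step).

1.4492

Iteration 1:
  p = (-2 - (2.2)·1.0000 - (3)·1.0000 - (3.2)·1.0000) / (9.4) = -1.1064
  q = (-12 - (0.3)·-1.1064 - (-1.2)·1.0000 - (-1.7)·1.0000) / (6.2) = -1.4142
  r = (2 - (-1)·-1.1064 - (1.6)·-1.4142 - (1)·1.0000) / (-4.6) = -0.4688
  s = (4 - (2.3)·-1.1064 - (-4)·-1.4142 - (2.9)·-0.4688) / (-10.2) = -0.2203
Iteration 2:
  p = (-2 - (2.2)·-1.4142 - (3)·-0.4688 - (3.2)·-0.2203) / (9.4) = 0.3428
  q = (-12 - (0.3)·0.3428 - (-1.2)·-0.4688 - (-1.7)·-0.2203) / (6.2) = -2.1032
  r = (2 - (-1)·0.3428 - (1.6)·-2.1032 - (1)·-0.2203) / (-4.6) = -1.2887
  s = (4 - (2.3)·0.3428 - (-4)·-2.1032 - (2.9)·-1.2887) / (-10.2) = 0.1435
Change: (1.4492, -0.6890, -0.8199, 0.3638) → max |·| = 1.4492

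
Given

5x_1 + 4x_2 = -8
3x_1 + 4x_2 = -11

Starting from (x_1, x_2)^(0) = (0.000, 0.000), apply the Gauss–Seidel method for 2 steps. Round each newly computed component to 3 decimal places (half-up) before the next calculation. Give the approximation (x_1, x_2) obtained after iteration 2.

Iteration 1:
  x_1 = (-8 - (4)·0.000) / (5) = -1.600
  x_2 = (-11 - (3)·-1.600) / (4) = -1.550
Iteration 2:
  x_1 = (-8 - (4)·-1.550) / (5) = -0.360
  x_2 = (-11 - (3)·-0.360) / (4) = -2.480

(-0.360, -2.480)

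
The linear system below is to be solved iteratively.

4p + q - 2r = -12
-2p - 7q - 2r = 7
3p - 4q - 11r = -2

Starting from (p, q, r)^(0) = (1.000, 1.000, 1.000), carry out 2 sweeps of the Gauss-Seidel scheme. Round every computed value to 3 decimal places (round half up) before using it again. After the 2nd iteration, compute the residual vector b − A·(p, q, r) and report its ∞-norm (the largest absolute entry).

1.015

Iteration 1:
  p = (-12 - (1)·1.000 - (-2)·1.000) / (4) = -2.750
  q = (7 - (-2)·-2.750 - (-2)·1.000) / (-7) = -0.500
  r = (-2 - (3)·-2.750 - (-4)·-0.500) / (-11) = -0.386
Iteration 2:
  p = (-12 - (1)·-0.500 - (-2)·-0.386) / (4) = -3.068
  q = (7 - (-2)·-3.068 - (-2)·-0.386) / (-7) = -0.013
  r = (-2 - (3)·-3.068 - (-4)·-0.013) / (-11) = -0.650
Residual b − A·x = (-1.015, -0.527, 0.002); ∞-norm = 1.015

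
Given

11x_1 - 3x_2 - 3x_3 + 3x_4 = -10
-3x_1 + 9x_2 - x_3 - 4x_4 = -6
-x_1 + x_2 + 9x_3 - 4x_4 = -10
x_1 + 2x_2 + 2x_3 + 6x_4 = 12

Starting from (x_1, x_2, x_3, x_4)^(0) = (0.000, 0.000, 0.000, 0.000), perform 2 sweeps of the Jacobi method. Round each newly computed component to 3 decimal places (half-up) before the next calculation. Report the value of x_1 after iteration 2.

-1.939

Iteration 1:
  x_1 = (-10 - (-3)·0.000 - (-3)·0.000 - (3)·0.000) / (11) = -0.909
  x_2 = (-6 - (-3)·0.000 - (-1)·0.000 - (-4)·0.000) / (9) = -0.667
  x_3 = (-10 - (-1)·0.000 - (1)·0.000 - (-4)·0.000) / (9) = -1.111
  x_4 = (12 - (1)·0.000 - (2)·0.000 - (2)·0.000) / (6) = 2.000
Iteration 2:
  x_1 = (-10 - (-3)·-0.667 - (-3)·-1.111 - (3)·2.000) / (11) = -1.939
  x_2 = (-6 - (-3)·-0.909 - (-1)·-1.111 - (-4)·2.000) / (9) = -0.204
  x_3 = (-10 - (-1)·-0.909 - (1)·-0.667 - (-4)·2.000) / (9) = -0.249
  x_4 = (12 - (1)·-0.909 - (2)·-0.667 - (2)·-1.111) / (6) = 2.744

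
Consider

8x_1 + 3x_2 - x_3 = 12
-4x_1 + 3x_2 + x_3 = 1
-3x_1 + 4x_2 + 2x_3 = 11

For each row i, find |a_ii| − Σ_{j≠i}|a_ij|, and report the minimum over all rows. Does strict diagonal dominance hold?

-5

row 1: |8| − (3+1) = 4
row 2: |3| − (4+1) = -2
row 3: |2| − (3+4) = -5
minimum over rows = -5 → not strictly diagonally dominant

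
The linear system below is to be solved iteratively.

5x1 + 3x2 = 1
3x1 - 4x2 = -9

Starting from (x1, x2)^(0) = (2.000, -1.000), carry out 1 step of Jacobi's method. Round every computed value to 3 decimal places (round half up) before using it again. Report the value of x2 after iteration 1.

3.750

Iteration 1:
  x1 = (1 - (3)·-1.000) / (5) = 0.800
  x2 = (-9 - (3)·2.000) / (-4) = 3.750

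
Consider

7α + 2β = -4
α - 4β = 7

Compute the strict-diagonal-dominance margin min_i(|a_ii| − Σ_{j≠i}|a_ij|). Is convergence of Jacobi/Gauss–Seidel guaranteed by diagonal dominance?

3

row 1: |7| − (2) = 5
row 2: |-4| − (1) = 3
minimum over rows = 3 → strictly diagonally dominant (convergence guaranteed)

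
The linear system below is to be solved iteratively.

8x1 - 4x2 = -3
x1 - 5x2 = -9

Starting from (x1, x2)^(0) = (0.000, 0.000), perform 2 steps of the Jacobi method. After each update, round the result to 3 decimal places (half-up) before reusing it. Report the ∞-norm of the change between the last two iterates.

Iteration 1:
  x1 = (-3 - (-4)·0.000) / (8) = -0.375
  x2 = (-9 - (1)·0.000) / (-5) = 1.800
Iteration 2:
  x1 = (-3 - (-4)·1.800) / (8) = 0.525
  x2 = (-9 - (1)·-0.375) / (-5) = 1.725
Change: (0.900, -0.075) → max |·| = 0.900

0.900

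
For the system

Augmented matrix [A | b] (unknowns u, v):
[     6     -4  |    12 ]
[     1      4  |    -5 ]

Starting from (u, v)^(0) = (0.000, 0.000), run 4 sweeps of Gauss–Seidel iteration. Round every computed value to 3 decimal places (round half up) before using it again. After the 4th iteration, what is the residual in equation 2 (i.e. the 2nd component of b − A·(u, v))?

0.001

Iteration 1:
  u = (12 - (-4)·0.000) / (6) = 2.000
  v = (-5 - (1)·2.000) / (4) = -1.750
Iteration 2:
  u = (12 - (-4)·-1.750) / (6) = 0.833
  v = (-5 - (1)·0.833) / (4) = -1.458
Iteration 3:
  u = (12 - (-4)·-1.458) / (6) = 1.028
  v = (-5 - (1)·1.028) / (4) = -1.507
Iteration 4:
  u = (12 - (-4)·-1.507) / (6) = 0.995
  v = (-5 - (1)·0.995) / (4) = -1.499
Residual b − A·x = (0.034, 0.001)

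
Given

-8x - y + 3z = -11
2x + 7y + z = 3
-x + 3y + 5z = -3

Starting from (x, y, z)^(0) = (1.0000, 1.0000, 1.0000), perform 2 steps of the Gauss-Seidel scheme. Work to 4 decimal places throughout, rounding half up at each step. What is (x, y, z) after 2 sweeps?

(1.3344, 0.0713, -0.3759)

Iteration 1:
  x = (-11 - (-1)·1.0000 - (3)·1.0000) / (-8) = 1.6250
  y = (3 - (2)·1.6250 - (1)·1.0000) / (7) = -0.1786
  z = (-3 - (-1)·1.6250 - (3)·-0.1786) / (5) = -0.1678
Iteration 2:
  x = (-11 - (-1)·-0.1786 - (3)·-0.1678) / (-8) = 1.3344
  y = (3 - (2)·1.3344 - (1)·-0.1678) / (7) = 0.0713
  z = (-3 - (-1)·1.3344 - (3)·0.0713) / (5) = -0.3759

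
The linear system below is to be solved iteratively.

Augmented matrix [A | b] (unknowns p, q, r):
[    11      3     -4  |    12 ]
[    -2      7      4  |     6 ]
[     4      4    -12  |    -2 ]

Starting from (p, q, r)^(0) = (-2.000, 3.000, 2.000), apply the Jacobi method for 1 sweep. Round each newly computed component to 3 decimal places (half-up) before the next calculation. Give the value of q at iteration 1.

-0.857

Iteration 1:
  p = (12 - (3)·3.000 - (-4)·2.000) / (11) = 1.000
  q = (6 - (-2)·-2.000 - (4)·2.000) / (7) = -0.857
  r = (-2 - (4)·-2.000 - (4)·3.000) / (-12) = 0.500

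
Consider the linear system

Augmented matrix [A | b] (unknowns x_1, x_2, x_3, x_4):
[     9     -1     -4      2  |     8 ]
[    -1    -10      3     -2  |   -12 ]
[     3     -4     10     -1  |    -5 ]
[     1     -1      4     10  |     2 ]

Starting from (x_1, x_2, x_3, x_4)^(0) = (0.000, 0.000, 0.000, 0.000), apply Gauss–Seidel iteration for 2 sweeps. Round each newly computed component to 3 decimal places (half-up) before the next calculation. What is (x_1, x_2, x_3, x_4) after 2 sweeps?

(0.791, 0.954, -0.321, 0.345)

Iteration 1:
  x_1 = (8 - (-1)·0.000 - (-4)·0.000 - (2)·0.000) / (9) = 0.889
  x_2 = (-12 - (-1)·0.889 - (3)·0.000 - (-2)·0.000) / (-10) = 1.111
  x_3 = (-5 - (3)·0.889 - (-4)·1.111 - (-1)·0.000) / (10) = -0.322
  x_4 = (2 - (1)·0.889 - (-1)·1.111 - (4)·-0.322) / (10) = 0.351
Iteration 2:
  x_1 = (8 - (-1)·1.111 - (-4)·-0.322 - (2)·0.351) / (9) = 0.791
  x_2 = (-12 - (-1)·0.791 - (3)·-0.322 - (-2)·0.351) / (-10) = 0.954
  x_3 = (-5 - (3)·0.791 - (-4)·0.954 - (-1)·0.351) / (10) = -0.321
  x_4 = (2 - (1)·0.791 - (-1)·0.954 - (4)·-0.321) / (10) = 0.345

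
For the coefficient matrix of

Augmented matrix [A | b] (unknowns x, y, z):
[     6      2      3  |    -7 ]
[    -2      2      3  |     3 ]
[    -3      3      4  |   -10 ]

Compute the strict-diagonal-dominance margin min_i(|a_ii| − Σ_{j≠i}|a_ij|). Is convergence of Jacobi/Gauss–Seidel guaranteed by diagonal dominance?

-3

row 1: |6| − (2+3) = 1
row 2: |2| − (2+3) = -3
row 3: |4| − (3+3) = -2
minimum over rows = -3 → not strictly diagonally dominant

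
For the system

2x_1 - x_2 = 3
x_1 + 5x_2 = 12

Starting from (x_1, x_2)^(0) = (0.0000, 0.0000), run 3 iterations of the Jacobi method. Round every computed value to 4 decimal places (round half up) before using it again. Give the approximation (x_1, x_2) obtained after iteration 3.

Iteration 1:
  x_1 = (3 - (-1)·0.0000) / (2) = 1.5000
  x_2 = (12 - (1)·0.0000) / (5) = 2.4000
Iteration 2:
  x_1 = (3 - (-1)·2.4000) / (2) = 2.7000
  x_2 = (12 - (1)·1.5000) / (5) = 2.1000
Iteration 3:
  x_1 = (3 - (-1)·2.1000) / (2) = 2.5500
  x_2 = (12 - (1)·2.7000) / (5) = 1.8600

(2.5500, 1.8600)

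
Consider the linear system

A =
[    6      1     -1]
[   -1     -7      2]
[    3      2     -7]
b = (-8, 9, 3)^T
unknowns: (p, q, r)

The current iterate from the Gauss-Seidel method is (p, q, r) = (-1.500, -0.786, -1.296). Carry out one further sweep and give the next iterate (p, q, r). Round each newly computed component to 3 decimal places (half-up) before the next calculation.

(-1.418, -1.453, -1.451)

One sweep:
  p = (-8 - (1)·-0.786 - (-1)·-1.296) / (6) = -1.418
  q = (9 - (-1)·-1.418 - (2)·-1.296) / (-7) = -1.453
  r = (3 - (3)·-1.418 - (2)·-1.453) / (-7) = -1.451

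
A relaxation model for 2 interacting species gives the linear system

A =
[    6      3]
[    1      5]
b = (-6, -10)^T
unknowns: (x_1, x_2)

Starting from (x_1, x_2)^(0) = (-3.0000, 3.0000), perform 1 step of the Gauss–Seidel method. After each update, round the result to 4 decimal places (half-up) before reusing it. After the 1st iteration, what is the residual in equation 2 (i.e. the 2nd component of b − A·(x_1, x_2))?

Iteration 1:
  x_1 = (-6 - (3)·3.0000) / (6) = -2.5000
  x_2 = (-10 - (1)·-2.5000) / (5) = -1.5000
Residual b − A·x = (13.5000, 0.0000)

0.0000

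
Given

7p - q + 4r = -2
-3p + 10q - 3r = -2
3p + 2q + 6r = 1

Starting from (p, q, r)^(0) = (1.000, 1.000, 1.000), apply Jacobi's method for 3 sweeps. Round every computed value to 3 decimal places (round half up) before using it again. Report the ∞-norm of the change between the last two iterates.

Iteration 1:
  p = (-2 - (-1)·1.000 - (4)·1.000) / (7) = -0.714
  q = (-2 - (-3)·1.000 - (-3)·1.000) / (10) = 0.400
  r = (1 - (3)·1.000 - (2)·1.000) / (6) = -0.667
Iteration 2:
  p = (-2 - (-1)·0.400 - (4)·-0.667) / (7) = 0.153
  q = (-2 - (-3)·-0.714 - (-3)·-0.667) / (10) = -0.614
  r = (1 - (3)·-0.714 - (2)·0.400) / (6) = 0.390
Iteration 3:
  p = (-2 - (-1)·-0.614 - (4)·0.390) / (7) = -0.596
  q = (-2 - (-3)·0.153 - (-3)·0.390) / (10) = -0.037
  r = (1 - (3)·0.153 - (2)·-0.614) / (6) = 0.295
Change: (-0.749, 0.577, -0.095) → max |·| = 0.749

0.749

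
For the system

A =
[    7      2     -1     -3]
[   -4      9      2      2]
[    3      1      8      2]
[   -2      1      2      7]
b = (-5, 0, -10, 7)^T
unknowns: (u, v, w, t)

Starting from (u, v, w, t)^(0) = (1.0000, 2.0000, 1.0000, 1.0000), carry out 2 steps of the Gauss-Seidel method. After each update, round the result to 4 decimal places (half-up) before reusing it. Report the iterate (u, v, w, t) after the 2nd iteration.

Iteration 1:
  u = (-5 - (2)·2.0000 - (-1)·1.0000 - (-3)·1.0000) / (7) = -0.7143
  v = (0 - (-4)·-0.7143 - (2)·1.0000 - (2)·1.0000) / (9) = -0.7619
  w = (-10 - (3)·-0.7143 - (1)·-0.7619 - (2)·1.0000) / (8) = -1.1369
  t = (7 - (-2)·-0.7143 - (1)·-0.7619 - (2)·-1.1369) / (7) = 1.2296
Iteration 2:
  u = (-5 - (2)·-0.7619 - (-1)·-1.1369 - (-3)·1.2296) / (7) = -0.1320
  v = (0 - (-4)·-0.1320 - (2)·-1.1369 - (2)·1.2296) / (9) = -0.0793
  w = (-10 - (3)·-0.1320 - (1)·-0.0793 - (2)·1.2296) / (8) = -1.4980
  t = (7 - (-2)·-0.1320 - (1)·-0.0793 - (2)·-1.4980) / (7) = 1.4016

(-0.1320, -0.0793, -1.4980, 1.4016)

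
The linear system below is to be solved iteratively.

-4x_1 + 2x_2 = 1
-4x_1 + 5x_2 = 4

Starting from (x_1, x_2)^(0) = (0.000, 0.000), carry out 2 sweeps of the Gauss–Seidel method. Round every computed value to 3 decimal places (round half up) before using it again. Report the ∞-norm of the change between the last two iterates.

0.300

Iteration 1:
  x_1 = (1 - (2)·0.000) / (-4) = -0.250
  x_2 = (4 - (-4)·-0.250) / (5) = 0.600
Iteration 2:
  x_1 = (1 - (2)·0.600) / (-4) = 0.050
  x_2 = (4 - (-4)·0.050) / (5) = 0.840
Change: (0.300, 0.240) → max |·| = 0.300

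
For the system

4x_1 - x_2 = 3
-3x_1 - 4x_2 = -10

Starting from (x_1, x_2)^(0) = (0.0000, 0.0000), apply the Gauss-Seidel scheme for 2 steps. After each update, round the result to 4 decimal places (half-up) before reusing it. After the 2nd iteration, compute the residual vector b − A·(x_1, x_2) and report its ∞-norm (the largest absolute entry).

Iteration 1:
  x_1 = (3 - (-1)·0.0000) / (4) = 0.7500
  x_2 = (-10 - (-3)·0.7500) / (-4) = 1.9375
Iteration 2:
  x_1 = (3 - (-1)·1.9375) / (4) = 1.2344
  x_2 = (-10 - (-3)·1.2344) / (-4) = 1.5742
Residual b − A·x = (-0.3634, 0.0000); ∞-norm = 0.3634

0.3634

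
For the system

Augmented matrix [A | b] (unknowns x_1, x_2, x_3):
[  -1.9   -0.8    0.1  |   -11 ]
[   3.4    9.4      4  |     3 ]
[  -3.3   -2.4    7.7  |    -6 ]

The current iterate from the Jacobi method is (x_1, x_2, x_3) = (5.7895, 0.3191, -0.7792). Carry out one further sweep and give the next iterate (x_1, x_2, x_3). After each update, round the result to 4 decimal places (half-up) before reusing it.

One sweep:
  x_1 = (-11 - (-0.8)·0.3191 - (0.1)·-0.7792) / (-1.9) = 5.6141
  x_2 = (3 - (3.4)·5.7895 - (4)·-0.7792) / (9.4) = -1.4434
  x_3 = (-6 - (-3.3)·5.7895 - (-2.4)·0.3191) / (7.7) = 1.8015

(5.6141, -1.4434, 1.8015)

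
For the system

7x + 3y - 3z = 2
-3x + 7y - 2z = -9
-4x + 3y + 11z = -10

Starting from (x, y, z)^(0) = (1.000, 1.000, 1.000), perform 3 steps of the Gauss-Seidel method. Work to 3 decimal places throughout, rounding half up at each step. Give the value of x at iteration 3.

0.653

Iteration 1:
  x = (2 - (3)·1.000 - (-3)·1.000) / (7) = 0.286
  y = (-9 - (-3)·0.286 - (-2)·1.000) / (7) = -0.877
  z = (-10 - (-4)·0.286 - (3)·-0.877) / (11) = -0.566
Iteration 2:
  x = (2 - (3)·-0.877 - (-3)·-0.566) / (7) = 0.419
  y = (-9 - (-3)·0.419 - (-2)·-0.566) / (7) = -1.268
  z = (-10 - (-4)·0.419 - (3)·-1.268) / (11) = -0.411
Iteration 3:
  x = (2 - (3)·-1.268 - (-3)·-0.411) / (7) = 0.653
  y = (-9 - (-3)·0.653 - (-2)·-0.411) / (7) = -1.123
  z = (-10 - (-4)·0.653 - (3)·-1.123) / (11) = -0.365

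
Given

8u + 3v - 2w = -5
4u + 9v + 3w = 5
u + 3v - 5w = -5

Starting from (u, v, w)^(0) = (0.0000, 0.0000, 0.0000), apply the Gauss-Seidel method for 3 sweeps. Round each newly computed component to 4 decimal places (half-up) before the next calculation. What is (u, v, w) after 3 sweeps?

(-0.4859, 0.4055, 1.1461)

Iteration 1:
  u = (-5 - (3)·0.0000 - (-2)·0.0000) / (8) = -0.6250
  v = (5 - (4)·-0.6250 - (3)·0.0000) / (9) = 0.8333
  w = (-5 - (1)·-0.6250 - (3)·0.8333) / (-5) = 1.3750
Iteration 2:
  u = (-5 - (3)·0.8333 - (-2)·1.3750) / (8) = -0.5937
  v = (5 - (4)·-0.5937 - (3)·1.3750) / (9) = 0.3611
  w = (-5 - (1)·-0.5937 - (3)·0.3611) / (-5) = 1.0979
Iteration 3:
  u = (-5 - (3)·0.3611 - (-2)·1.0979) / (8) = -0.4859
  v = (5 - (4)·-0.4859 - (3)·1.0979) / (9) = 0.4055
  w = (-5 - (1)·-0.4859 - (3)·0.4055) / (-5) = 1.1461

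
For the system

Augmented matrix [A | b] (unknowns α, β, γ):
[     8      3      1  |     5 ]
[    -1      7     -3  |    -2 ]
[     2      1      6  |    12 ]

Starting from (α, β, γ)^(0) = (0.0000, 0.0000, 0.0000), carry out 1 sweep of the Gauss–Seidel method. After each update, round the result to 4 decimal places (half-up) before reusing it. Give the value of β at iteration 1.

Iteration 1:
  α = (5 - (3)·0.0000 - (1)·0.0000) / (8) = 0.6250
  β = (-2 - (-1)·0.6250 - (-3)·0.0000) / (7) = -0.1964
  γ = (12 - (2)·0.6250 - (1)·-0.1964) / (6) = 1.8244

-0.1964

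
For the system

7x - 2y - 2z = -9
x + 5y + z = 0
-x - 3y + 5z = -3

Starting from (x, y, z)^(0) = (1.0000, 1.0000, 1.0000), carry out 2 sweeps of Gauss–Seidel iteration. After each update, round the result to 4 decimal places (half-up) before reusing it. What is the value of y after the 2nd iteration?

0.4602

Iteration 1:
  x = (-9 - (-2)·1.0000 - (-2)·1.0000) / (7) = -0.7143
  y = (0 - (1)·-0.7143 - (1)·1.0000) / (5) = -0.0571
  z = (-3 - (-1)·-0.7143 - (-3)·-0.0571) / (5) = -0.7771
Iteration 2:
  x = (-9 - (-2)·-0.0571 - (-2)·-0.7771) / (7) = -1.5241
  y = (0 - (1)·-1.5241 - (1)·-0.7771) / (5) = 0.4602
  z = (-3 - (-1)·-1.5241 - (-3)·0.4602) / (5) = -0.6287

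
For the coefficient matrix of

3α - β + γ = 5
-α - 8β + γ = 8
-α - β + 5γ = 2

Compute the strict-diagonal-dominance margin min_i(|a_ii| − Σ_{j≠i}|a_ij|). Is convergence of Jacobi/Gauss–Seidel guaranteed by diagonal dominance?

1

row 1: |3| − (1+1) = 1
row 2: |-8| − (1+1) = 6
row 3: |5| − (1+1) = 3
minimum over rows = 1 → strictly diagonally dominant (convergence guaranteed)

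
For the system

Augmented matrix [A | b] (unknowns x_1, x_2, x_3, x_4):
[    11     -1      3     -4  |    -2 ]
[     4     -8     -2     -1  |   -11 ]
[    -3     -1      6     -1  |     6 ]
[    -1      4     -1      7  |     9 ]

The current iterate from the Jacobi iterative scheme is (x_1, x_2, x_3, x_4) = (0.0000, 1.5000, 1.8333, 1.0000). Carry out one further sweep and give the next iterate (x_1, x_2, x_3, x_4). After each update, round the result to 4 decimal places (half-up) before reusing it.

(-0.1818, 0.7917, 1.4167, 0.6905)

One sweep:
  x_1 = (-2 - (-1)·1.5000 - (3)·1.8333 - (-4)·1.0000) / (11) = -0.1818
  x_2 = (-11 - (4)·0.0000 - (-2)·1.8333 - (-1)·1.0000) / (-8) = 0.7917
  x_3 = (6 - (-3)·0.0000 - (-1)·1.5000 - (-1)·1.0000) / (6) = 1.4167
  x_4 = (9 - (-1)·0.0000 - (4)·1.5000 - (-1)·1.8333) / (7) = 0.6905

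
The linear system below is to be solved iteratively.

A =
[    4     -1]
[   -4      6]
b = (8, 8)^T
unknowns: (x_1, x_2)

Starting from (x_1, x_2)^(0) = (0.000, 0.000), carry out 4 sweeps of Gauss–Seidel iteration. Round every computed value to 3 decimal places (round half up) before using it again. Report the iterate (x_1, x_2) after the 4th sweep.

(2.796, 3.197)

Iteration 1:
  x_1 = (8 - (-1)·0.000) / (4) = 2.000
  x_2 = (8 - (-4)·2.000) / (6) = 2.667
Iteration 2:
  x_1 = (8 - (-1)·2.667) / (4) = 2.667
  x_2 = (8 - (-4)·2.667) / (6) = 3.111
Iteration 3:
  x_1 = (8 - (-1)·3.111) / (4) = 2.778
  x_2 = (8 - (-4)·2.778) / (6) = 3.185
Iteration 4:
  x_1 = (8 - (-1)·3.185) / (4) = 2.796
  x_2 = (8 - (-4)·2.796) / (6) = 3.197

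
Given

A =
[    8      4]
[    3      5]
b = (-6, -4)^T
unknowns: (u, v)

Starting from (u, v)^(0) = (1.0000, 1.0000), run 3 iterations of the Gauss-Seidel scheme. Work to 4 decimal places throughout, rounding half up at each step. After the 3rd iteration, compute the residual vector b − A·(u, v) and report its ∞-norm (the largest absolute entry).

0.3780

Iteration 1:
  u = (-6 - (4)·1.0000) / (8) = -1.2500
  v = (-4 - (3)·-1.2500) / (5) = -0.0500
Iteration 2:
  u = (-6 - (4)·-0.0500) / (8) = -0.7250
  v = (-4 - (3)·-0.7250) / (5) = -0.3650
Iteration 3:
  u = (-6 - (4)·-0.3650) / (8) = -0.5675
  v = (-4 - (3)·-0.5675) / (5) = -0.4595
Residual b − A·x = (0.3780, 0.0000); ∞-norm = 0.3780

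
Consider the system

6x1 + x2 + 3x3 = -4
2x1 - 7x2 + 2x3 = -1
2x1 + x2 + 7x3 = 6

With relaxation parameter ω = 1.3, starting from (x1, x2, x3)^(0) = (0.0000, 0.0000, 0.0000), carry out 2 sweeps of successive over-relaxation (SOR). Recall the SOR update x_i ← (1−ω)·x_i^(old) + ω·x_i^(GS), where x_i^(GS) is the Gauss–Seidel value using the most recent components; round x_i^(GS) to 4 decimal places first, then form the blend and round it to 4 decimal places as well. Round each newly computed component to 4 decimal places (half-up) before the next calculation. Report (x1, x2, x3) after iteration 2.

Iteration 1:
  x1: GS value = (-4 - (1)·0.0000 - (3)·0.0000) / (6) = -0.6667;  x1 ← (1−ω)·0.0000 + ω·-0.6667 = -0.8667
  x2: GS value = (-1 - (2)·-0.8667 - (2)·0.0000) / (-7) = -0.1048;  x2 ← (1−ω)·0.0000 + ω·-0.1048 = -0.1362
  x3: GS value = (6 - (2)·-0.8667 - (1)·-0.1362) / (7) = 1.1242;  x3 ← (1−ω)·0.0000 + ω·1.1242 = 1.4615
Iteration 2:
  x1: GS value = (-4 - (1)·-0.1362 - (3)·1.4615) / (6) = -1.3747;  x1 ← (1−ω)·-0.8667 + ω·-1.3747 = -1.5271
  x2: GS value = (-1 - (2)·-1.5271 - (2)·1.4615) / (-7) = 0.1241;  x2 ← (1−ω)·-0.1362 + ω·0.1241 = 0.2022
  x3: GS value = (6 - (2)·-1.5271 - (1)·0.2022) / (7) = 1.2646;  x3 ← (1−ω)·1.4615 + ω·1.2646 = 1.2055

(-1.5271, 0.2022, 1.2055)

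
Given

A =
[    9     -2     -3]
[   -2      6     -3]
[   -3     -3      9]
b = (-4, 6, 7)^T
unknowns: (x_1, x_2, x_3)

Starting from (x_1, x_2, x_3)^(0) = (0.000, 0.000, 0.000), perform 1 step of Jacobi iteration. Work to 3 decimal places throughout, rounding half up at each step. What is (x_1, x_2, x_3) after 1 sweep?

(-0.444, 1.000, 0.778)

Iteration 1:
  x_1 = (-4 - (-2)·0.000 - (-3)·0.000) / (9) = -0.444
  x_2 = (6 - (-2)·0.000 - (-3)·0.000) / (6) = 1.000
  x_3 = (7 - (-3)·0.000 - (-3)·0.000) / (9) = 0.778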